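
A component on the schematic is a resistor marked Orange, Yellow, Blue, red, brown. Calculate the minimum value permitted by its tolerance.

Orange → 3 (first significant figure)
Yellow → 4 (second significant figure)
Blue → 6 (third significant figure)
Red → ×10^2 multiplier
Brown → ±1% tolerance
346 × 100 = 34600 Ω
Minimum = 34600 × (1 − 1/100) = 34254 Ω.

34254 Ω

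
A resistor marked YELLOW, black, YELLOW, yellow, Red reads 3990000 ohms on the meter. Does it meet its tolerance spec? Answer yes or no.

yes

Yellow → 4 (first significant figure)
Black → 0 (second significant figure)
Yellow → 4 (third significant figure)
Yellow → ×10^4 multiplier
Red → ±2% tolerance
404 × 10000 = 4040000 Ω
Allowed range: 3959200 Ω to 4120800 Ω.
3990000 ohms lies inside that range.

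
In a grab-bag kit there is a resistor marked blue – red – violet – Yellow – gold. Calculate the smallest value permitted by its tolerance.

5956500 Ω

Blue → 6 (first significant figure)
Red → 2 (second significant figure)
Violet → 7 (third significant figure)
Yellow → ×10^4 multiplier
Gold → ±5% tolerance
627 × 10000 = 6270000 Ω
Smallest = 6270000 × (1 − 5/100) = 5956500 Ω.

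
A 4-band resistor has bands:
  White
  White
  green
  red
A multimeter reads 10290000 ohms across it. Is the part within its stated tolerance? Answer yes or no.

White → 9 (first significant figure)
White → 9 (second significant figure)
Green → ×10^5 multiplier
Red → ±2% tolerance
99 × 100000 = 9900000 Ω
Allowed range: 9702000 Ω to 10098000 Ω.
10290000 ohms lies outside that range.

no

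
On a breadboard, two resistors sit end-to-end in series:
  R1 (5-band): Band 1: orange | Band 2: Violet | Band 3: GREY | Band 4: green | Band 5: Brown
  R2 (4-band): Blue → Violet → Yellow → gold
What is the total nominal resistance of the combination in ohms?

R1: orange, violet, grey → 378; green ×10^5 → 37800000 Ω.
R2: blue, violet → 67; yellow ×10^4 → 670000 Ω.
Series: 37800000 + 670000 = 38470000 Ω.

38470000 Ω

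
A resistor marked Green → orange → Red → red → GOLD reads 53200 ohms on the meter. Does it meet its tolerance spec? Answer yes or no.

yes

Green → 5 (first significant figure)
Orange → 3 (second significant figure)
Red → 2 (third significant figure)
Red → ×10^2 multiplier
Gold → ±5% tolerance
532 × 100 = 53200 Ω
Allowed range: 50540 Ω to 55860 Ω.
53200 ohms lies inside that range.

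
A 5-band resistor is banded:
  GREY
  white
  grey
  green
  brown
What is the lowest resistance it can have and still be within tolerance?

Grey → 8 (first significant figure)
White → 9 (second significant figure)
Grey → 8 (third significant figure)
Green → ×10^5 multiplier
Brown → ±1% tolerance
898 × 100000 = 89800000 Ω
Lowest = 89800000 × (1 − 1/100) = 88902000 Ω.

88902000 Ω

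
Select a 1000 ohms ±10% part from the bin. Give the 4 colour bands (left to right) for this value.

brown, black, red, silver

1000 Ω = 10 × 10^2.
1 → brown
0 → black
Multiplier 10^2 → red.
±10% tolerance → silver.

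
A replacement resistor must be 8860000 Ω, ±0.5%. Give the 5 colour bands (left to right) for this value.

8860000 Ω = 886 × 10^4.
8 → grey
8 → grey
6 → blue
Multiplier 10^4 → yellow.
±0.5% tolerance → green.

grey, grey, blue, yellow, green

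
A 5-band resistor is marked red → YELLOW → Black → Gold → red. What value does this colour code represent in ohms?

Red → 2 (first significant figure)
Yellow → 4 (second significant figure)
Black → 0 (third significant figure)
Gold → ×0.1 multiplier
240 × 0.1 = 24 Ω

24 Ω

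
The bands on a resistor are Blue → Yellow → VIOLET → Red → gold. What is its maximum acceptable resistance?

67935 Ω

Blue → 6 (first significant figure)
Yellow → 4 (second significant figure)
Violet → 7 (third significant figure)
Red → ×10^2 multiplier
Gold → ±5% tolerance
647 × 100 = 64700 Ω
Maximum = 64700 × (1 + 5/100) = 67935 Ω.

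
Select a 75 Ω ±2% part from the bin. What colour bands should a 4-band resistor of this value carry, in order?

violet, green, black, red

75 Ω = 75 × 10^0.
7 → violet
5 → green
Multiplier 10^0 → black.
±2% tolerance → red.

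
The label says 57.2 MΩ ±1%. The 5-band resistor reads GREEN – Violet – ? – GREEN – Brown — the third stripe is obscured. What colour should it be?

57200000 Ω = 572 × 10^5.
The third band gives digit 2 of the significand, and 2 is red.

red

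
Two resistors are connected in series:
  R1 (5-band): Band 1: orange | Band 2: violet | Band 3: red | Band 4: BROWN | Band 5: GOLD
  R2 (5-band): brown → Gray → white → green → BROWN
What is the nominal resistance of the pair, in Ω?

18903720 Ω

R1: orange, violet, red → 372; brown ×10 → 3720 Ω.
R2: brown, grey, white → 189; green ×10^5 → 18900000 Ω.
Series: 3720 + 18900000 = 18903720 Ω.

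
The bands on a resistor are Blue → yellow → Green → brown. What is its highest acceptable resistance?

6464000 Ω

Blue → 6 (first significant figure)
Yellow → 4 (second significant figure)
Green → ×10^5 multiplier
Brown → ±1% tolerance
64 × 100000 = 6400000 Ω
Highest = 6400000 × (1 + 1/100) = 6464000 Ω.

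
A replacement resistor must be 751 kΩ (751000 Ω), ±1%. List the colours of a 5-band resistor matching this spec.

751000 Ω = 751 × 10^3.
7 → violet
5 → green
1 → brown
Multiplier 10^3 → orange.
±1% tolerance → brown.

violet, green, brown, orange, brown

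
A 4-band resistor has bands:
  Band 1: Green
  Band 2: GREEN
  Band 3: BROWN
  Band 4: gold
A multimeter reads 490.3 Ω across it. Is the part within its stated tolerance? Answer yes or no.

Green → 5 (first significant figure)
Green → 5 (second significant figure)
Brown → ×10 multiplier
Gold → ±5% tolerance
55 × 10 = 550 Ω
Allowed range: 522.5 Ω to 577.5 Ω.
490.3 Ω lies outside that range.

no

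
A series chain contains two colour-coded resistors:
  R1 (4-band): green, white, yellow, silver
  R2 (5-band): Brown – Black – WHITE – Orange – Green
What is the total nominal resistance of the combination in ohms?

R1: green, white → 59; yellow ×10^4 → 590000 Ω.
R2: brown, black, white → 109; orange ×10^3 → 109000 Ω.
Series: 590000 + 109000 = 699000 Ω.

699000 Ω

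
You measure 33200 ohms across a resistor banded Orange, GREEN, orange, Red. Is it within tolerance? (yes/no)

Orange → 3 (first significant figure)
Green → 5 (second significant figure)
Orange → ×10^3 multiplier
Red → ±2% tolerance
35 × 1000 = 35000 Ω
Allowed range: 34300 Ω to 35700 Ω.
33200 ohms lies outside that range.

no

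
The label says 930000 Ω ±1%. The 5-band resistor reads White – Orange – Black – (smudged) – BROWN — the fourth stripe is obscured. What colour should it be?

930000 Ω = 930 × 10^3.
The fourth band is the multiplier, 10^3, which is orange.

orange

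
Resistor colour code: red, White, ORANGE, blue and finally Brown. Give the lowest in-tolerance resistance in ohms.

290070000 Ω

Red → 2 (first significant figure)
White → 9 (second significant figure)
Orange → 3 (third significant figure)
Blue → ×10^6 multiplier
Brown → ±1% tolerance
293 × 1000000 = 293000000 Ω
Lowest = 293000000 × (1 − 1/100) = 290070000 Ω.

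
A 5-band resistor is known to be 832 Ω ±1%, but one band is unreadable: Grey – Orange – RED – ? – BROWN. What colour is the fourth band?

832 Ω = 832 × 10^0.
The fourth band is the multiplier, 10^0, which is black.

black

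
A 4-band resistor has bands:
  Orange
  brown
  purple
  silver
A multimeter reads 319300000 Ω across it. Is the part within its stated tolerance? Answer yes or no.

Orange → 3 (first significant figure)
Brown → 1 (second significant figure)
Violet → ×10^7 multiplier
Silver → ±10% tolerance
31 × 10000000 = 310000000 Ω
Allowed range: 279000000 Ω to 341000000 Ω.
319300000 Ω lies inside that range.

yes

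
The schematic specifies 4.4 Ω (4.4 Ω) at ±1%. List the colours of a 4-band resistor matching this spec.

4.4 Ω = 44 × 10^-1.
4 → yellow
4 → yellow
Multiplier 10^-1 → gold.
±1% tolerance → brown.

yellow, yellow, gold, brown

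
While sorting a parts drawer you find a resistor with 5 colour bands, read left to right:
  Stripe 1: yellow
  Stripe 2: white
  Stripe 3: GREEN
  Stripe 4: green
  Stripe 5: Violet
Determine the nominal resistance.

49500000 Ω

Yellow → 4 (first significant figure)
White → 9 (second significant figure)
Green → 5 (third significant figure)
Green → ×10^5 multiplier
495 × 100000 = 49500000 Ω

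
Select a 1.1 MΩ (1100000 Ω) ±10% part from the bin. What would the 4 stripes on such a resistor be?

1100000 Ω = 11 × 10^5.
1 → brown
1 → brown
Multiplier 10^5 → green.
±10% tolerance → silver.

brown, brown, green, silver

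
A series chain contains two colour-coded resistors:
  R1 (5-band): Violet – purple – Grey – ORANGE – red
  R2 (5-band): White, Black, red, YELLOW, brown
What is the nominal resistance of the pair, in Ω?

9798000 Ω

R1: violet, violet, grey → 778; orange ×10^3 → 778000 Ω.
R2: white, black, red → 902; yellow ×10^4 → 9020000 Ω.
Series: 778000 + 9020000 = 9798000 Ω.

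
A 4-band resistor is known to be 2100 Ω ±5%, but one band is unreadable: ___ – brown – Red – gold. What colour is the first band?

red

2100 Ω = 21 × 10^2.
The first band gives digit 2 of the significand, and 2 is red.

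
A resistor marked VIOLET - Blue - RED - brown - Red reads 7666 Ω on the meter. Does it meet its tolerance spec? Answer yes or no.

Violet → 7 (first significant figure)
Blue → 6 (second significant figure)
Red → 2 (third significant figure)
Brown → ×10 multiplier
Red → ±2% tolerance
762 × 10 = 7620 Ω
Allowed range: 7467.6 Ω to 7772.4 Ω.
7666 Ω lies inside that range.

yes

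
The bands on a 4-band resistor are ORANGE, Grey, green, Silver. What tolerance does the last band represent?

The last band, silver, is the tolerance band.
Silver corresponds to ±10%.

±10%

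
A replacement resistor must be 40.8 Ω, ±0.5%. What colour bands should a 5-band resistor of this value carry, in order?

40.8 Ω = 408 × 10^-1.
4 → yellow
0 → black
8 → grey
Multiplier 10^-1 → gold.
±0.5% tolerance → green.

yellow, black, grey, gold, green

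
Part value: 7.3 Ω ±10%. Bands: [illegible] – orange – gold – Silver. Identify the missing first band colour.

violet

7.3 Ω = 73 × 10^-1.
The first band gives digit 7 of the significand, and 7 is violet.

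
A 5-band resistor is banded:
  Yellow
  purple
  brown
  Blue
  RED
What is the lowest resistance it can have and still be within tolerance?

Yellow → 4 (first significant figure)
Violet → 7 (second significant figure)
Brown → 1 (third significant figure)
Blue → ×10^6 multiplier
Red → ±2% tolerance
471 × 1000000 = 471000000 Ω
Lowest = 471000000 × (1 − 2/100) = 461580000 Ω.

461580000 Ω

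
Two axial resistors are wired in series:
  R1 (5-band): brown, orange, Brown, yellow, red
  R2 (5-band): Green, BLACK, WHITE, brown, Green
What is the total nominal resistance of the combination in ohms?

1315090 Ω

R1: brown, orange, brown → 131; yellow ×10^4 → 1310000 Ω.
R2: green, black, white → 509; brown ×10 → 5090 Ω.
Series: 1310000 + 5090 = 1315090 Ω.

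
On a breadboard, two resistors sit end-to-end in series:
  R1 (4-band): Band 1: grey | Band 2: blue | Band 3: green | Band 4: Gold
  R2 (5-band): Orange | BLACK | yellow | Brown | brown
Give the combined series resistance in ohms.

8603040 Ω

R1: grey, blue → 86; green ×10^5 → 8600000 Ω.
R2: orange, black, yellow → 304; brown ×10 → 3040 Ω.
Series: 8600000 + 3040 = 8603040 Ω.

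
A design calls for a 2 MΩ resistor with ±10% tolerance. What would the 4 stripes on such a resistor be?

red, black, green, silver

2000000 Ω = 20 × 10^5.
2 → red
0 → black
Multiplier 10^5 → green.
±10% tolerance → silver.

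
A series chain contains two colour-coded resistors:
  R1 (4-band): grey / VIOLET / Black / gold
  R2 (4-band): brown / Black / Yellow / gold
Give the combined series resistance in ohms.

R1: grey, violet → 87; black ×1 → 87 Ω.
R2: brown, black → 10; yellow ×10^4 → 100000 Ω.
Series: 87 + 100000 = 100087 Ω.

100087 Ω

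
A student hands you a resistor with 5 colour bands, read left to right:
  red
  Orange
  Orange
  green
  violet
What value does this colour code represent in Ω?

23300000 Ω

Red → 2 (first significant figure)
Orange → 3 (second significant figure)
Orange → 3 (third significant figure)
Green → ×10^5 multiplier
233 × 100000 = 23300000 Ω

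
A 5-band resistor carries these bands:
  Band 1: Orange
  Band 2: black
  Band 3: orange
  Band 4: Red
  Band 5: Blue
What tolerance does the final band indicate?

±0.25%

The last band, blue, is the tolerance band.
Blue corresponds to ±0.25%.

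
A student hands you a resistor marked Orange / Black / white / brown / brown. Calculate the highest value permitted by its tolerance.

3120.9 Ω

Orange → 3 (first significant figure)
Black → 0 (second significant figure)
White → 9 (third significant figure)
Brown → ×10 multiplier
Brown → ±1% tolerance
309 × 10 = 3090 Ω
Highest = 3090 × (1 + 1/100) = 3120.9 Ω.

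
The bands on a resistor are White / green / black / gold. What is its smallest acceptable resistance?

White → 9 (first significant figure)
Green → 5 (second significant figure)
Black → ×1 multiplier
Gold → ±5% tolerance
95 × 1 = 95 Ω
Smallest = 95 × (1 − 5/100) = 90.25 Ω.

90.25 Ω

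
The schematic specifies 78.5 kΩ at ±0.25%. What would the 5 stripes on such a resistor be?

violet, grey, green, red, blue

78500 Ω = 785 × 10^2.
7 → violet
8 → grey
5 → green
Multiplier 10^2 → red.
±0.25% tolerance → blue.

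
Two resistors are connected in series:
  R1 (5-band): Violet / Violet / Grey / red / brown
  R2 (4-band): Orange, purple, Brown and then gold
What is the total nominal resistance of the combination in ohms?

R1: violet, violet, grey → 778; red ×10^2 → 77800 Ω.
R2: orange, violet → 37; brown ×10 → 370 Ω.
Series: 77800 + 370 = 78170 Ω.

78170 Ω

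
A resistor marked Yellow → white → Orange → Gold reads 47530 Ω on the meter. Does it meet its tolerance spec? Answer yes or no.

Yellow → 4 (first significant figure)
White → 9 (second significant figure)
Orange → ×10^3 multiplier
Gold → ±5% tolerance
49 × 1000 = 49000 Ω
Allowed range: 46550 Ω to 51450 Ω.
47530 Ω lies inside that range.

yes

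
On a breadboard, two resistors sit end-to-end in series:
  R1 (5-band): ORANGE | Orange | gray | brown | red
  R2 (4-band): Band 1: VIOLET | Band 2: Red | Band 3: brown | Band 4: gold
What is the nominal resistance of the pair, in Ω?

R1: orange, orange, grey → 338; brown ×10 → 3380 Ω.
R2: violet, red → 72; brown ×10 → 720 Ω.
Series: 3380 + 720 = 4100 Ω.

4100 Ω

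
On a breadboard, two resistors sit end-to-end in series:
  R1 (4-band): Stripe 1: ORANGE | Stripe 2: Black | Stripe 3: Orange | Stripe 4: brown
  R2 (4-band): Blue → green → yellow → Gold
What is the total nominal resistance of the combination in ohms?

R1: orange, black → 30; orange ×10^3 → 30000 Ω.
R2: blue, green → 65; yellow ×10^4 → 650000 Ω.
Series: 30000 + 650000 = 680000 Ω.

680000 Ω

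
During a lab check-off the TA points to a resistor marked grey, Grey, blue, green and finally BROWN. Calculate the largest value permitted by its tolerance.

Grey → 8 (first significant figure)
Grey → 8 (second significant figure)
Blue → 6 (third significant figure)
Green → ×10^5 multiplier
Brown → ±1% tolerance
886 × 100000 = 88600000 Ω
Largest = 88600000 × (1 + 1/100) = 89486000 Ω.

89486000 Ω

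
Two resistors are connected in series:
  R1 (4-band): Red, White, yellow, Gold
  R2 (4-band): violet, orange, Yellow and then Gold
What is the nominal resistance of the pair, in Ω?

1020000 Ω

R1: red, white → 29; yellow ×10^4 → 290000 Ω.
R2: violet, orange → 73; yellow ×10^4 → 730000 Ω.
Series: 290000 + 730000 = 1020000 Ω.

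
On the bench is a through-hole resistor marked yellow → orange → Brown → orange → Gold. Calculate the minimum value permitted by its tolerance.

409450 Ω

Yellow → 4 (first significant figure)
Orange → 3 (second significant figure)
Brown → 1 (third significant figure)
Orange → ×10^3 multiplier
Gold → ±5% tolerance
431 × 1000 = 431000 Ω
Minimum = 431000 × (1 − 5/100) = 409450 Ω.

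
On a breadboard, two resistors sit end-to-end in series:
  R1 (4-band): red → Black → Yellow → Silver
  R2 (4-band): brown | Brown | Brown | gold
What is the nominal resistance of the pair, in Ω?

200110 Ω

R1: red, black → 20; yellow ×10^4 → 200000 Ω.
R2: brown, brown → 11; brown ×10 → 110 Ω.
Series: 200000 + 110 = 200110 Ω.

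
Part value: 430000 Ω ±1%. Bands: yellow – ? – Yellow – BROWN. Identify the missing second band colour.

430000 Ω = 43 × 10^4.
The second band gives digit 3 of the significand, and 3 is orange.

orange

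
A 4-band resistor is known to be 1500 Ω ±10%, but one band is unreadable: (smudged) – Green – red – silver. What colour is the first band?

brown

1500 Ω = 15 × 10^2.
The first band gives digit 1 of the significand, and 1 is brown.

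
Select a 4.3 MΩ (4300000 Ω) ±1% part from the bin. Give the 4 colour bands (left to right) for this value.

4300000 Ω = 43 × 10^5.
4 → yellow
3 → orange
Multiplier 10^5 → green.
±1% tolerance → brown.

yellow, orange, green, brown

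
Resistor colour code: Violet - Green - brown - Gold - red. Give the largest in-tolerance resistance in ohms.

Violet → 7 (first significant figure)
Green → 5 (second significant figure)
Brown → 1 (third significant figure)
Gold → ×0.1 multiplier
Red → ±2% tolerance
751 × 0.1 = 75.1 Ω
Largest = 75.1 × (1 + 2/100) = 76.602 Ω.

76.602 Ω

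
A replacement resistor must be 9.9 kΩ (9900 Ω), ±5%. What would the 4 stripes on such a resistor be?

white, white, red, gold

9900 Ω = 99 × 10^2.
9 → white
9 → white
Multiplier 10^2 → red.
±5% tolerance → gold.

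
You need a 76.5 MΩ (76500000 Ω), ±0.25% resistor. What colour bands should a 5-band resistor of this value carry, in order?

76500000 Ω = 765 × 10^5.
7 → violet
6 → blue
5 → green
Multiplier 10^5 → green.
±0.25% tolerance → blue.

violet, blue, green, green, blue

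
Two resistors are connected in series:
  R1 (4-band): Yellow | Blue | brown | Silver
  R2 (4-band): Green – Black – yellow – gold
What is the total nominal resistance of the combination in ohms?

R1: yellow, blue → 46; brown ×10 → 460 Ω.
R2: green, black → 50; yellow ×10^4 → 500000 Ω.
Series: 460 + 500000 = 500460 Ω.

500460 Ω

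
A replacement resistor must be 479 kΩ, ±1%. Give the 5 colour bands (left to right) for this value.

479000 Ω = 479 × 10^3.
4 → yellow
7 → violet
9 → white
Multiplier 10^3 → orange.
±1% tolerance → brown.

yellow, violet, white, orange, brown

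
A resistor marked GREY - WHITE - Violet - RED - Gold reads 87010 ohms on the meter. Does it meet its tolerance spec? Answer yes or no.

yes

Grey → 8 (first significant figure)
White → 9 (second significant figure)
Violet → 7 (third significant figure)
Red → ×10^2 multiplier
Gold → ±5% tolerance
897 × 100 = 89700 Ω
Allowed range: 85215 Ω to 94185 Ω.
87010 ohms lies inside that range.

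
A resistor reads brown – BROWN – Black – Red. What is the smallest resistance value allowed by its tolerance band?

10.78 Ω

Brown → 1 (first significant figure)
Brown → 1 (second significant figure)
Black → ×1 multiplier
Red → ±2% tolerance
11 × 1 = 11 Ω
Smallest = 11 × (1 − 2/100) = 10.78 Ω.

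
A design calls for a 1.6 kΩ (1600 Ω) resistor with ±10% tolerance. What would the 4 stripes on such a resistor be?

brown, blue, red, silver

1600 Ω = 16 × 10^2.
1 → brown
6 → blue
Multiplier 10^2 → red.
±10% tolerance → silver.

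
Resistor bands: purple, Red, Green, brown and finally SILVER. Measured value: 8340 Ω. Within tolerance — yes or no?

no

Violet → 7 (first significant figure)
Red → 2 (second significant figure)
Green → 5 (third significant figure)
Brown → ×10 multiplier
Silver → ±10% tolerance
725 × 10 = 7250 Ω
Allowed range: 6525 Ω to 7975 Ω.
8340 Ω lies outside that range.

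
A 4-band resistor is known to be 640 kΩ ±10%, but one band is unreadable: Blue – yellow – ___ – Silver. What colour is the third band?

640000 Ω = 64 × 10^4.
The third band is the multiplier, 10^4, which is yellow.

yellow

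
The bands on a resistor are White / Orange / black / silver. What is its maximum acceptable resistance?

White → 9 (first significant figure)
Orange → 3 (second significant figure)
Black → ×1 multiplier
Silver → ±10% tolerance
93 × 1 = 93 Ω
Maximum = 93 × (1 + 10/100) = 102.3 Ω.

102.3 Ω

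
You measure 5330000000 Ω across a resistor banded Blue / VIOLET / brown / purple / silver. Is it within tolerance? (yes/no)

no

Blue → 6 (first significant figure)
Violet → 7 (second significant figure)
Brown → 1 (third significant figure)
Violet → ×10^7 multiplier
Silver → ±10% tolerance
671 × 10000000 = 6710000000 Ω
Allowed range: 6039000000 Ω to 7381000000 Ω.
5330000000 Ω lies outside that range.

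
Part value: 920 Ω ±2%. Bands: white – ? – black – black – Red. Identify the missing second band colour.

920 Ω = 920 × 10^0.
The second band gives digit 2 of the significand, and 2 is red.

red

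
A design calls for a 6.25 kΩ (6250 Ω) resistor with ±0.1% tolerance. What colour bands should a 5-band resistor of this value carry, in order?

blue, red, green, brown, violet

6250 Ω = 625 × 10^1.
6 → blue
2 → red
5 → green
Multiplier 10^1 → brown.
±0.1% tolerance → violet.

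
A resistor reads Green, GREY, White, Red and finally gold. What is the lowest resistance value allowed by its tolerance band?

55955 Ω

Green → 5 (first significant figure)
Grey → 8 (second significant figure)
White → 9 (third significant figure)
Red → ×10^2 multiplier
Gold → ±5% tolerance
589 × 100 = 58900 Ω
Lowest = 58900 × (1 − 5/100) = 55955 Ω.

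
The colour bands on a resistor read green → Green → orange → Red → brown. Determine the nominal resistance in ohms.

Green → 5 (first significant figure)
Green → 5 (second significant figure)
Orange → 3 (third significant figure)
Red → ×10^2 multiplier
553 × 100 = 55300 Ω

55300 Ω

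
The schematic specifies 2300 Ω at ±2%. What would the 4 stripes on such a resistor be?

red, orange, red, red

2300 Ω = 23 × 10^2.
2 → red
3 → orange
Multiplier 10^2 → red.
±2% tolerance → red.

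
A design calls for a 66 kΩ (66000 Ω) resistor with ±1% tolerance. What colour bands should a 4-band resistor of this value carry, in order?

blue, blue, orange, brown

66000 Ω = 66 × 10^3.
6 → blue
6 → blue
Multiplier 10^3 → orange.
±1% tolerance → brown.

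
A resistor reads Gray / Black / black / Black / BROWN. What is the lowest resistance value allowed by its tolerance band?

792 Ω

Grey → 8 (first significant figure)
Black → 0 (second significant figure)
Black → 0 (third significant figure)
Black → ×1 multiplier
Brown → ±1% tolerance
800 × 1 = 800 Ω
Lowest = 800 × (1 − 1/100) = 792 Ω.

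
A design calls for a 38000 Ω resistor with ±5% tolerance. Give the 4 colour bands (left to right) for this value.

38000 Ω = 38 × 10^3.
3 → orange
8 → grey
Multiplier 10^3 → orange.
±5% tolerance → gold.

orange, grey, orange, gold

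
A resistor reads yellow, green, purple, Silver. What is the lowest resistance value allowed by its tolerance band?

405000000 Ω

Yellow → 4 (first significant figure)
Green → 5 (second significant figure)
Violet → ×10^7 multiplier
Silver → ±10% tolerance
45 × 10000000 = 450000000 Ω
Lowest = 450000000 × (1 − 10/100) = 405000000 Ω.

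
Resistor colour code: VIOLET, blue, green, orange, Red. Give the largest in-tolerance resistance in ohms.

780300 Ω

Violet → 7 (first significant figure)
Blue → 6 (second significant figure)
Green → 5 (third significant figure)
Orange → ×10^3 multiplier
Red → ±2% tolerance
765 × 1000 = 765000 Ω
Largest = 765000 × (1 + 2/100) = 780300 Ω.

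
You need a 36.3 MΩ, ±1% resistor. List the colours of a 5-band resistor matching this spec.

36300000 Ω = 363 × 10^5.
3 → orange
6 → blue
3 → orange
Multiplier 10^5 → green.
±1% tolerance → brown.

orange, blue, orange, green, brown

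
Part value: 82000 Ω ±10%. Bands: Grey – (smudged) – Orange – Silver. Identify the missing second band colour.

red

82000 Ω = 82 × 10^3.
The second band gives digit 2 of the significand, and 2 is red.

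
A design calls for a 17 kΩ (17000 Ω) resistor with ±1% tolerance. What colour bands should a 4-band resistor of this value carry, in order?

17000 Ω = 17 × 10^3.
1 → brown
7 → violet
Multiplier 10^3 → orange.
±1% tolerance → brown.

brown, violet, orange, brown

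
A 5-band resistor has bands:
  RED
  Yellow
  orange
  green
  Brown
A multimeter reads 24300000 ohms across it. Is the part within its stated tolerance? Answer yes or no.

Red → 2 (first significant figure)
Yellow → 4 (second significant figure)
Orange → 3 (third significant figure)
Green → ×10^5 multiplier
Brown → ±1% tolerance
243 × 100000 = 24300000 Ω
Allowed range: 24057000 Ω to 24543000 Ω.
24300000 ohms lies inside that range.

yes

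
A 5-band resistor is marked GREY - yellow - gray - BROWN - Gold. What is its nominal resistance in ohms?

Grey → 8 (first significant figure)
Yellow → 4 (second significant figure)
Grey → 8 (third significant figure)
Brown → ×10 multiplier
848 × 10 = 8480 Ω

8480 Ω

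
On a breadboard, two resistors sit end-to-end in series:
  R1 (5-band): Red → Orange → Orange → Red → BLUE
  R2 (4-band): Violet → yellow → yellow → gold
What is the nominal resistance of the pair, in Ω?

R1: red, orange, orange → 233; red ×10^2 → 23300 Ω.
R2: violet, yellow → 74; yellow ×10^4 → 740000 Ω.
Series: 23300 + 740000 = 763300 Ω.

763300 Ω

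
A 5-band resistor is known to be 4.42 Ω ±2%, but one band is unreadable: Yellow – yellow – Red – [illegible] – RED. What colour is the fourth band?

4.42 Ω = 442 × 10^-2.
The fourth band is the multiplier, 10^-2, which is silver.

silver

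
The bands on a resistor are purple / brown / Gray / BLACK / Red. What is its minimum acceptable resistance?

703.64 Ω

Violet → 7 (first significant figure)
Brown → 1 (second significant figure)
Grey → 8 (third significant figure)
Black → ×1 multiplier
Red → ±2% tolerance
718 × 1 = 718 Ω
Minimum = 718 × (1 − 2/100) = 703.64 Ω.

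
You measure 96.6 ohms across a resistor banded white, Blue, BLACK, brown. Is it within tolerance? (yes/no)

White → 9 (first significant figure)
Blue → 6 (second significant figure)
Black → ×1 multiplier
Brown → ±1% tolerance
96 × 1 = 96 Ω
Allowed range: 95.04 Ω to 96.96 Ω.
96.6 ohms lies inside that range.

yes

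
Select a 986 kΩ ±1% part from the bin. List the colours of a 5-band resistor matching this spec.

white, grey, blue, orange, brown

986000 Ω = 986 × 10^3.
9 → white
8 → grey
6 → blue
Multiplier 10^3 → orange.
±1% tolerance → brown.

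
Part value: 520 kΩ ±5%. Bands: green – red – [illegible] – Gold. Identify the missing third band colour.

520000 Ω = 52 × 10^4.
The third band is the multiplier, 10^4, which is yellow.

yellow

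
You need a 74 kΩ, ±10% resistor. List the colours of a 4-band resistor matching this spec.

74000 Ω = 74 × 10^3.
7 → violet
4 → yellow
Multiplier 10^3 → orange.
±10% tolerance → silver.

violet, yellow, orange, silver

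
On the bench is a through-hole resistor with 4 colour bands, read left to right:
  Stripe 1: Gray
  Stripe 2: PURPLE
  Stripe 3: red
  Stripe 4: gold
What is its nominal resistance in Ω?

Grey → 8 (first significant figure)
Violet → 7 (second significant figure)
Red → ×10^2 multiplier
87 × 100 = 8700 Ω

8700 Ω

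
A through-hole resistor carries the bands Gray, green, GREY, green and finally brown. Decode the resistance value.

85800000 Ω

Grey → 8 (first significant figure)
Green → 5 (second significant figure)
Grey → 8 (third significant figure)
Green → ×10^5 multiplier
858 × 100000 = 85800000 Ω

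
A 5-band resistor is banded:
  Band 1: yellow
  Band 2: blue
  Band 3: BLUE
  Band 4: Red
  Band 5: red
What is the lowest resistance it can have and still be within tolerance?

45668 Ω

Yellow → 4 (first significant figure)
Blue → 6 (second significant figure)
Blue → 6 (third significant figure)
Red → ×10^2 multiplier
Red → ±2% tolerance
466 × 100 = 46600 Ω
Lowest = 46600 × (1 − 2/100) = 45668 Ω.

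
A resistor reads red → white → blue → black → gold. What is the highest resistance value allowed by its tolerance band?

310.8 Ω

Red → 2 (first significant figure)
White → 9 (second significant figure)
Blue → 6 (third significant figure)
Black → ×1 multiplier
Gold → ±5% tolerance
296 × 1 = 296 Ω
Highest = 296 × (1 + 5/100) = 310.8 Ω.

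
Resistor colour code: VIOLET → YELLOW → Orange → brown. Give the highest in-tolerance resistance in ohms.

74740 Ω

Violet → 7 (first significant figure)
Yellow → 4 (second significant figure)
Orange → ×10^3 multiplier
Brown → ±1% tolerance
74 × 1000 = 74000 Ω
Highest = 74000 × (1 + 1/100) = 74740 Ω.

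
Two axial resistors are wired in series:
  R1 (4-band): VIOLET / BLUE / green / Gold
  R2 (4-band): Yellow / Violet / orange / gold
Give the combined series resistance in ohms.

7647000 Ω

R1: violet, blue → 76; green ×10^5 → 7600000 Ω.
R2: yellow, violet → 47; orange ×10^3 → 47000 Ω.
Series: 7600000 + 47000 = 7647000 Ω.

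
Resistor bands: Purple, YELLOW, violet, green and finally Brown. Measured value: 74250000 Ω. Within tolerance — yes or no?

yes

Violet → 7 (first significant figure)
Yellow → 4 (second significant figure)
Violet → 7 (third significant figure)
Green → ×10^5 multiplier
Brown → ±1% tolerance
747 × 100000 = 74700000 Ω
Allowed range: 73953000 Ω to 75447000 Ω.
74250000 Ω lies inside that range.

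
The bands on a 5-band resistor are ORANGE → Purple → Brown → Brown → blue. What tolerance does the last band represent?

±0.25%

The last band, blue, is the tolerance band.
Blue corresponds to ±0.25%.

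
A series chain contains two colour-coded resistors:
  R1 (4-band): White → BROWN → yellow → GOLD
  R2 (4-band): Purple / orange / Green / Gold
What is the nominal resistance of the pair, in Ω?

R1: white, brown → 91; yellow ×10^4 → 910000 Ω.
R2: violet, orange → 73; green ×10^5 → 7300000 Ω.
Series: 910000 + 7300000 = 8210000 Ω.

8210000 Ω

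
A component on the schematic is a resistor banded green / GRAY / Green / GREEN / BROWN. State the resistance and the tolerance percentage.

Green → 5 (first significant figure)
Grey → 8 (second significant figure)
Green → 5 (third significant figure)
Green → ×10^5 multiplier
Brown → ±1% tolerance
585 × 100000 = 58500000 Ω

58500000 Ω ±1%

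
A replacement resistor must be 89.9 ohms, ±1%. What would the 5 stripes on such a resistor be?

grey, white, white, gold, brown

89.9 Ω = 899 × 10^-1.
8 → grey
9 → white
9 → white
Multiplier 10^-1 → gold.
±1% tolerance → brown.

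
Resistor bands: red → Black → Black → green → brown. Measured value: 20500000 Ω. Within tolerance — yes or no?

no

Red → 2 (first significant figure)
Black → 0 (second significant figure)
Black → 0 (third significant figure)
Green → ×10^5 multiplier
Brown → ±1% tolerance
200 × 100000 = 20000000 Ω
Allowed range: 19800000 Ω to 20200000 Ω.
20500000 Ω lies outside that range.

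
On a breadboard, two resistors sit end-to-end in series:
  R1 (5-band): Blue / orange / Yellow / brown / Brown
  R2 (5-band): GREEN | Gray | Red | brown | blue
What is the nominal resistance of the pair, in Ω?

12160 Ω

R1: blue, orange, yellow → 634; brown ×10 → 6340 Ω.
R2: green, grey, red → 582; brown ×10 → 5820 Ω.
Series: 6340 + 5820 = 12160 Ω.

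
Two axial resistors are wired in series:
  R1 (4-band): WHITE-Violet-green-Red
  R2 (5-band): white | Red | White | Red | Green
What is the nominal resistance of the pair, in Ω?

R1: white, violet → 97; green ×10^5 → 9700000 Ω.
R2: white, red, white → 929; red ×10^2 → 92900 Ω.
Series: 9700000 + 92900 = 9792900 Ω.

9792900 Ω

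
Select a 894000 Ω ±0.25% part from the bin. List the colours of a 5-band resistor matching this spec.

grey, white, yellow, orange, blue

894000 Ω = 894 × 10^3.
8 → grey
9 → white
4 → yellow
Multiplier 10^3 → orange.
±0.25% tolerance → blue.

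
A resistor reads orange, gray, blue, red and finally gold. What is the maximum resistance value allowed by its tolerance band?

Orange → 3 (first significant figure)
Grey → 8 (second significant figure)
Blue → 6 (third significant figure)
Red → ×10^2 multiplier
Gold → ±5% tolerance
386 × 100 = 38600 Ω
Maximum = 38600 × (1 + 5/100) = 40530 Ω.

40530 Ω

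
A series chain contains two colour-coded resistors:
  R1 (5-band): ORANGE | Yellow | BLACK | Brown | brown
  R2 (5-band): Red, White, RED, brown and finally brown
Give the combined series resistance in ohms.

R1: orange, yellow, black → 340; brown ×10 → 3400 Ω.
R2: red, white, red → 292; brown ×10 → 2920 Ω.
Series: 3400 + 2920 = 6320 Ω.

6320 Ω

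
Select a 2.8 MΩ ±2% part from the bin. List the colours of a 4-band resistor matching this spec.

2800000 Ω = 28 × 10^5.
2 → red
8 → grey
Multiplier 10^5 → green.
±2% tolerance → red.

red, grey, green, red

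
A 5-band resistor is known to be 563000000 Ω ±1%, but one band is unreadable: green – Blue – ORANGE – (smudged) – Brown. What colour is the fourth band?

563000000 Ω = 563 × 10^6.
The fourth band is the multiplier, 10^6, which is blue.

blue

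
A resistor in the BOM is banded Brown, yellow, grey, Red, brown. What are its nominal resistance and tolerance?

Brown → 1 (first significant figure)
Yellow → 4 (second significant figure)
Grey → 8 (third significant figure)
Red → ×10^2 multiplier
Brown → ±1% tolerance
148 × 100 = 14800 Ω

14800 Ω ±1%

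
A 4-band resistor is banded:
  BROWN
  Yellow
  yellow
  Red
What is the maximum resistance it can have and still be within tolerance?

Brown → 1 (first significant figure)
Yellow → 4 (second significant figure)
Yellow → ×10^4 multiplier
Red → ±2% tolerance
14 × 10000 = 140000 Ω
Maximum = 140000 × (1 + 2/100) = 142800 Ω.

142800 Ω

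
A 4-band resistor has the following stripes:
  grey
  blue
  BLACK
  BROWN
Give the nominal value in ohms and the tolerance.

86 Ω ±1%

Grey → 8 (first significant figure)
Blue → 6 (second significant figure)
Black → ×1 multiplier
Brown → ±1% tolerance
86 × 1 = 86 Ω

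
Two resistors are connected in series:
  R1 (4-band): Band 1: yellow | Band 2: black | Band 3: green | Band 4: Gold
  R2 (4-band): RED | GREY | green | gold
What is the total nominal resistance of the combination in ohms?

R1: yellow, black → 40; green ×10^5 → 4000000 Ω.
R2: red, grey → 28; green ×10^5 → 2800000 Ω.
Series: 4000000 + 2800000 = 6800000 Ω.

6800000 Ω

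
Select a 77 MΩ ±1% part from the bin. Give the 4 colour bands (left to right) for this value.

77000000 Ω = 77 × 10^6.
7 → violet
7 → violet
Multiplier 10^6 → blue.
±1% tolerance → brown.

violet, violet, blue, brown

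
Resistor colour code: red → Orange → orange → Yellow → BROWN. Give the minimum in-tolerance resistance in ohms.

2306700 Ω

Red → 2 (first significant figure)
Orange → 3 (second significant figure)
Orange → 3 (third significant figure)
Yellow → ×10^4 multiplier
Brown → ±1% tolerance
233 × 10000 = 2330000 Ω
Minimum = 2330000 × (1 − 1/100) = 2306700 Ω.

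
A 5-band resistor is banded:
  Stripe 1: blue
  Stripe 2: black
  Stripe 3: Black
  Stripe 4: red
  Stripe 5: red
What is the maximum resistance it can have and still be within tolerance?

61200 Ω

Blue → 6 (first significant figure)
Black → 0 (second significant figure)
Black → 0 (third significant figure)
Red → ×10^2 multiplier
Red → ±2% tolerance
600 × 100 = 60000 Ω
Maximum = 60000 × (1 + 2/100) = 61200 Ω.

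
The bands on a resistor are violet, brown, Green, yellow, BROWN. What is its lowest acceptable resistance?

Violet → 7 (first significant figure)
Brown → 1 (second significant figure)
Green → 5 (third significant figure)
Yellow → ×10^4 multiplier
Brown → ±1% tolerance
715 × 10000 = 7150000 Ω
Lowest = 7150000 × (1 − 1/100) = 7078500 Ω.

7078500 Ω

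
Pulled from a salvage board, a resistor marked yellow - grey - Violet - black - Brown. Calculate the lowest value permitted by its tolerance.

Yellow → 4 (first significant figure)
Grey → 8 (second significant figure)
Violet → 7 (third significant figure)
Black → ×1 multiplier
Brown → ±1% tolerance
487 × 1 = 487 Ω
Lowest = 487 × (1 − 1/100) = 482.13 Ω.

482.13 Ω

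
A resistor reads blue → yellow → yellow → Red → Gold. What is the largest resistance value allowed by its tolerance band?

Blue → 6 (first significant figure)
Yellow → 4 (second significant figure)
Yellow → 4 (third significant figure)
Red → ×10^2 multiplier
Gold → ±5% tolerance
644 × 100 = 64400 Ω
Largest = 64400 × (1 + 5/100) = 67620 Ω.

67620 Ω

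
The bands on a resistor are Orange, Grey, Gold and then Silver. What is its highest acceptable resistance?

4.18 Ω

Orange → 3 (first significant figure)
Grey → 8 (second significant figure)
Gold → ×0.1 multiplier
Silver → ±10% tolerance
38 × 0.1 = 3.8 Ω
Highest = 3.8 × (1 + 10/100) = 4.18 Ω.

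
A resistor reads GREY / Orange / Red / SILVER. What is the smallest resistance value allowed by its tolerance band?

Grey → 8 (first significant figure)
Orange → 3 (second significant figure)
Red → ×10^2 multiplier
Silver → ±10% tolerance
83 × 100 = 8300 Ω
Smallest = 8300 × (1 − 10/100) = 7470 Ω.

7470 Ω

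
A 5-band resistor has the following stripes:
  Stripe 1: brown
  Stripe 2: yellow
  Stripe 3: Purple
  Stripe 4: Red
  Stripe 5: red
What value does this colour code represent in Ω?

14700 Ω

Brown → 1 (first significant figure)
Yellow → 4 (second significant figure)
Violet → 7 (third significant figure)
Red → ×10^2 multiplier
147 × 100 = 14700 Ω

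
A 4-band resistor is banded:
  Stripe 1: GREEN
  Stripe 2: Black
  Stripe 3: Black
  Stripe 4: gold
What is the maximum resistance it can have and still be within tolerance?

Green → 5 (first significant figure)
Black → 0 (second significant figure)
Black → ×1 multiplier
Gold → ±5% tolerance
50 × 1 = 50 Ω
Maximum = 50 × (1 + 5/100) = 52.5 Ω.

52.5 Ω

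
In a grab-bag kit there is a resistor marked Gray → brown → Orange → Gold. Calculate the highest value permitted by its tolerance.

Grey → 8 (first significant figure)
Brown → 1 (second significant figure)
Orange → ×10^3 multiplier
Gold → ±5% tolerance
81 × 1000 = 81000 Ω
Highest = 81000 × (1 + 5/100) = 85050 Ω.

85050 Ω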